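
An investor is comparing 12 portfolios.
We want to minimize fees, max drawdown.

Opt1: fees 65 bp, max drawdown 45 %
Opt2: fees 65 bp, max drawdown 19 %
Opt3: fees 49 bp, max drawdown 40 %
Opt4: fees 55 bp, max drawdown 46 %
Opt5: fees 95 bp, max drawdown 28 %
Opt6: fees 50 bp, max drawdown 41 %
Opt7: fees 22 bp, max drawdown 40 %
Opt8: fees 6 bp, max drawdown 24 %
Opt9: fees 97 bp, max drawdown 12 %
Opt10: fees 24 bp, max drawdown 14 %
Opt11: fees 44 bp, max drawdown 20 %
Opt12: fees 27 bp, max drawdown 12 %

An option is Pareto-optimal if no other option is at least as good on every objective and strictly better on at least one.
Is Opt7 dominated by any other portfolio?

Yes

Opt8 vs Opt7: fees 6≤22, max drawdown 24≤40 — Opt8 is at least as good on every objective and strictly better on at least one, so Opt8 dominates Opt7.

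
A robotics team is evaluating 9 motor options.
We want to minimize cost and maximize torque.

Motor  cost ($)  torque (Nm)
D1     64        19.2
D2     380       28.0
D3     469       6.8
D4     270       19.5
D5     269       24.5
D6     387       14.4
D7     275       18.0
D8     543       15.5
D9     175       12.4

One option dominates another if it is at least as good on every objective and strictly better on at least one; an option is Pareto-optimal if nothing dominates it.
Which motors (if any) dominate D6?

D1: cost 64≤387, torque 19.2≥14.4 — dominates D6.
D2: cost 380≤387, torque 28.0≥14.4 — dominates D6.
D4: cost 270≤387, torque 19.5≥14.4 — dominates D6.
D5: cost 269≤387, torque 24.5≥14.4 — dominates D6.
D7: cost 275≤387, torque 18.0≥14.4 — dominates D6.
Others (D3, D8, D9) are each worse than D6 on at least one objective.

D1, D2, D4, D5, D7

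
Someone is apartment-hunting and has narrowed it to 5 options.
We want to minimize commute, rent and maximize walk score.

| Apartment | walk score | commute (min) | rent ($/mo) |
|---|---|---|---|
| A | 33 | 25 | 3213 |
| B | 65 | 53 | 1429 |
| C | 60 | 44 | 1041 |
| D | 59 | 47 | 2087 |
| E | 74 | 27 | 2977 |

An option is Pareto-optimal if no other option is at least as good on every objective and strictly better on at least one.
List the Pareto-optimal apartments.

A: not dominated (best commute).
B: not dominated.
C: not dominated (best rent).
D: dominated by C (walk score 60≥59, commute 44≤47, rent 1041≤2087).
E: not dominated (best walk score).

A, B, C, E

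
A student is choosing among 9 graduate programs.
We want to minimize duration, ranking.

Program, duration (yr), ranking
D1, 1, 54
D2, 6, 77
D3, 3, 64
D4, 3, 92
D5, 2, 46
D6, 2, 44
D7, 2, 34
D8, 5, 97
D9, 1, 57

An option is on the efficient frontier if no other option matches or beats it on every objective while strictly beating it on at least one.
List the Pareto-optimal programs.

D1, D7

D1: not dominated.
D2: dominated by D1 (duration 1≤6, ranking 54≤77).
D3: dominated by D1 (duration 1≤3, ranking 54≤64).
D4: dominated by D1 (duration 1≤3, ranking 54≤92).
D5: dominated by D6 (duration 2≤2, ranking 44≤46).
D6: dominated by D7 (duration 2≤2, ranking 34≤44).
D7: not dominated (best ranking).
D8: dominated by D1 (duration 1≤5, ranking 54≤97).
D9: dominated by D1 (duration 1≤1, ranking 54≤57).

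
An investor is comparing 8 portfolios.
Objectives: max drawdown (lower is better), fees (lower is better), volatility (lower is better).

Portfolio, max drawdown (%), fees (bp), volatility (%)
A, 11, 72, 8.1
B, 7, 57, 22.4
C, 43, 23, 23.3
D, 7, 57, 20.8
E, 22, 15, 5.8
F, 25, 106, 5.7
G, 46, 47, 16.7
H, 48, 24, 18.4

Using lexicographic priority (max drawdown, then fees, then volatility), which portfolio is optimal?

D

First minimize max drawdown: best is 7, kept {B, D}.
Then minimize fees: best is 57, kept {B, D}.
Then minimize volatility: best is 20.8, kept {D}.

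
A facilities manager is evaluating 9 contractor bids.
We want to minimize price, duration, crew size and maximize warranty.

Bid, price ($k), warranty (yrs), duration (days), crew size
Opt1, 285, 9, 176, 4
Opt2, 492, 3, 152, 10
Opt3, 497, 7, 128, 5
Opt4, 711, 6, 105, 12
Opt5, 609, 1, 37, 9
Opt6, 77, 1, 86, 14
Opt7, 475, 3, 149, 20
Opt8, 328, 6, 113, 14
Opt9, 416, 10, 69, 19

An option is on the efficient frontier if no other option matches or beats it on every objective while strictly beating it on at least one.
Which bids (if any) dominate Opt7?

Opt8, Opt9

Opt8: price 328≤475, warranty 6≥3, duration 113≤149, crew size 14≤20 — dominates Opt7.
Opt9: price 416≤475, warranty 10≥3, duration 69≤149, crew size 19≤20 — dominates Opt7.
Others (Opt1, Opt2, Opt3, Opt4, Opt5, Opt6) are each worse than Opt7 on at least one objective.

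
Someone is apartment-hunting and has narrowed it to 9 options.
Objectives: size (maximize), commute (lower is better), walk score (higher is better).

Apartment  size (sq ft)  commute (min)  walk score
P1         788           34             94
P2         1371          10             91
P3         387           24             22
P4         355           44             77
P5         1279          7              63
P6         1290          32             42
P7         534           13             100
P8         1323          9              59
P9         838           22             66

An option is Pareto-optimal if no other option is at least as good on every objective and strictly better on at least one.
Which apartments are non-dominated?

P1, P2, P5, P7, P8

P1: not dominated.
P2: not dominated (best size).
P3: dominated by P2 (size 1371≥387, commute 10≤24, walk score 91≥22).
P4: dominated by P1 (size 788≥355, commute 34≤44, walk score 94≥77).
P5: not dominated (best commute).
P6: dominated by P2 (size 1371≥1290, commute 10≤32, walk score 91≥42).
P7: not dominated (best walk score).
P8: not dominated.
P9: dominated by P2 (size 1371≥838, commute 10≤22, walk score 91≥66).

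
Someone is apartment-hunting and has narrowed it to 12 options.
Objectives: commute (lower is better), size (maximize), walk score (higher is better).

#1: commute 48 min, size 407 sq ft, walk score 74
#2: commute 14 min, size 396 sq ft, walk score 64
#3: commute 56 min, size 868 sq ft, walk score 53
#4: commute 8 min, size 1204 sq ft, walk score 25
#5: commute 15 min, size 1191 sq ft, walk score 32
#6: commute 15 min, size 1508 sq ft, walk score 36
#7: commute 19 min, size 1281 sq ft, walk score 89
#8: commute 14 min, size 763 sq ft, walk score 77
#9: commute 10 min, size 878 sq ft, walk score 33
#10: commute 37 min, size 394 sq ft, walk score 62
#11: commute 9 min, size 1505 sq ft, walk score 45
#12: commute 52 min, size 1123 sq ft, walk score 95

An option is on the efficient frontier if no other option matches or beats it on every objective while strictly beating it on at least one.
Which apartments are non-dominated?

#1: dominated by #7 (commute 19≤48, size 1281≥407, walk score 89≥74).
#2: dominated by #8 (commute 14≤14, size 763≥396, walk score 77≥64).
#3: dominated by #7 (commute 19≤56, size 1281≥868, walk score 89≥53).
#4: not dominated (best commute).
#5: dominated by #6 (commute 15≤15, size 1508≥1191, walk score 36≥32).
#6: not dominated (best size).
#7: not dominated.
#8: not dominated.
#9: dominated by #11 (commute 9≤10, size 1505≥878, walk score 45≥33).
#10: dominated by #2 (commute 14≤37, size 396≥394, walk score 64≥62).
#11: not dominated.
#12: not dominated (best walk score).

#4, #6, #7, #8, #11, #12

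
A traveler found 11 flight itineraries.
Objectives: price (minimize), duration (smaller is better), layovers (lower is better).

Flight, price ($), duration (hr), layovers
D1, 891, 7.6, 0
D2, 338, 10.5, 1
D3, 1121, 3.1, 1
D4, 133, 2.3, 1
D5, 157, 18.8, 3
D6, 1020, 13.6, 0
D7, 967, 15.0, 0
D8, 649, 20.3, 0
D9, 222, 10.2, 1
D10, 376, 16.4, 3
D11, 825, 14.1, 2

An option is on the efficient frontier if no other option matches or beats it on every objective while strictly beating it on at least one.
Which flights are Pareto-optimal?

D1, D4, D8

D1: not dominated.
D2: dominated by D4 (price 133≤338, duration 2.3≤10.5, layovers 1≤1).
D3: dominated by D4 (price 133≤1121, duration 2.3≤3.1, layovers 1≤1).
D4: not dominated (best price).
D5: dominated by D4 (price 133≤157, duration 2.3≤18.8, layovers 1≤3).
D6: dominated by D1 (price 891≤1020, duration 7.6≤13.6, layovers 0≤0).
D7: dominated by D1 (price 891≤967, duration 7.6≤15.0, layovers 0≤0).
D8: not dominated.
D9: dominated by D4 (price 133≤222, duration 2.3≤10.2, layovers 1≤1).
D10: dominated by D2 (price 338≤376, duration 10.5≤16.4, layovers 1≤3).
D11: dominated by D2 (price 338≤825, duration 10.5≤14.1, layovers 1≤2).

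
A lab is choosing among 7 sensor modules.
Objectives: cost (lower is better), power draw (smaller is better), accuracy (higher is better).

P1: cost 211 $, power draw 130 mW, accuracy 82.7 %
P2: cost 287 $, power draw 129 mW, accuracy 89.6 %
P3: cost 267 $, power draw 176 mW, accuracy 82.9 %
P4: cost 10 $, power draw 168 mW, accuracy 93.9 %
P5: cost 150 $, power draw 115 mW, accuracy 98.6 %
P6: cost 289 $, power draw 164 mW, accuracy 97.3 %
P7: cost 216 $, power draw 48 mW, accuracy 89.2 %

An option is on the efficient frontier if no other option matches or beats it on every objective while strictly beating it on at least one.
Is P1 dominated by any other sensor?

Yes

P5 vs P1: cost 150≤211, power draw 115≤130, accuracy 98.6≥82.7 — P5 is at least as good on every objective and strictly better on at least one, so P5 dominates P1.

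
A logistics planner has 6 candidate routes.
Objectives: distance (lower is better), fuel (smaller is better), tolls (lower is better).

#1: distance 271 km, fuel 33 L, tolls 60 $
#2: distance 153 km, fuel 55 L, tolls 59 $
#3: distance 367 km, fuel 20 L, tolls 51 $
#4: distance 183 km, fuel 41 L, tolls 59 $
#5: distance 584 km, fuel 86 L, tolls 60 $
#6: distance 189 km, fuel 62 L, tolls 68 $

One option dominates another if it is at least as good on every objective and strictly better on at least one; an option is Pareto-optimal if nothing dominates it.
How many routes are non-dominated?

4

#1: not dominated.
#2: not dominated (best distance).
#3: not dominated (best fuel).
#4: not dominated.
#5: dominated by #1 (distance 271≤584, fuel 33≤86, tolls 60≤60).
#6: dominated by #2 (distance 153≤189, fuel 55≤62, tolls 59≤68).
Pareto-optimal: #1, #2, #3, #4 → 4.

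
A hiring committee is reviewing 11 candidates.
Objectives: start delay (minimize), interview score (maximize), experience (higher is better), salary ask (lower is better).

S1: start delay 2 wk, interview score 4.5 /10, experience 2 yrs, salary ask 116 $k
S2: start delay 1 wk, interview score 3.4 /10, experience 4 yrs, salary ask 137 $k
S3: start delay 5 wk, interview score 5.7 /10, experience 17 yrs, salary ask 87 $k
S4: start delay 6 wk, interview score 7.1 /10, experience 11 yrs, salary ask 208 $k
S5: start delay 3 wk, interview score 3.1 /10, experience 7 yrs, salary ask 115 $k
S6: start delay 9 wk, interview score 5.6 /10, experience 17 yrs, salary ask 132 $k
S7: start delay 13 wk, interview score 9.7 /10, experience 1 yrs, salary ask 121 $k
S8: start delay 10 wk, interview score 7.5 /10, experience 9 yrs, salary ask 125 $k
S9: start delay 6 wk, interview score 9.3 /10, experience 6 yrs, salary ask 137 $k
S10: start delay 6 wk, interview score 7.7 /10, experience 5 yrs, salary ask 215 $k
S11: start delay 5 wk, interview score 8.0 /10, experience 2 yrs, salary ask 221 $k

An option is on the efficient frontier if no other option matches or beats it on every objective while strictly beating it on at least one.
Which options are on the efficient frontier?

S1: not dominated.
S2: not dominated (best start delay).
S3: not dominated (best salary ask).
S4: not dominated.
S5: not dominated.
S6: dominated by S3 (start delay 5≤9, interview score 5.7≥5.6, experience 17≥17, salary ask 87≤132).
S7: not dominated (best interview score).
S8: not dominated.
S9: not dominated.
S10: dominated by S9 (start delay 6≤6, interview score 9.3≥7.7, experience 6≥5, salary ask 137≤215).
S11: not dominated.

S1, S2, S3, S4, S5, S7, S8, S9, S11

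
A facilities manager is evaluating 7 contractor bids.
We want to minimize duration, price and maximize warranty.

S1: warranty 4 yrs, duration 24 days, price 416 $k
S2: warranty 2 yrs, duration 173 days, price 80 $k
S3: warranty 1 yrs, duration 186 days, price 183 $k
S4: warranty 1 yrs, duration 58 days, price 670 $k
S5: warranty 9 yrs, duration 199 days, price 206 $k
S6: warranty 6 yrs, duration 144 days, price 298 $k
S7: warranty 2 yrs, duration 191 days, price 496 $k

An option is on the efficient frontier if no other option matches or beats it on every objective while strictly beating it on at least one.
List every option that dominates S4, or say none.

S1: warranty 4≥1, duration 24≤58, price 416≤670 — dominates S4.
Others (S2, S3, S5, S6, S7) are each worse than S4 on at least one objective.

S1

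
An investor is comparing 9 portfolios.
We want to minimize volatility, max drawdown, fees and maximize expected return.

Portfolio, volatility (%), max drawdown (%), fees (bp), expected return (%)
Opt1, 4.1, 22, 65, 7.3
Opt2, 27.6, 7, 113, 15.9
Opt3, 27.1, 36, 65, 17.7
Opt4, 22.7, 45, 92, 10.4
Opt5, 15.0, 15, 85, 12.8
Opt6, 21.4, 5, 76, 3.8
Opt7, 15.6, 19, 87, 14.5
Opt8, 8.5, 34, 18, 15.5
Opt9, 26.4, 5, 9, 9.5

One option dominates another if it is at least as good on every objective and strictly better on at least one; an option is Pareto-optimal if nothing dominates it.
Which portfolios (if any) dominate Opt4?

Opt5, Opt7, Opt8

Opt5: volatility 15.0≤22.7, max drawdown 15≤45, fees 85≤92, expected return 12.8≥10.4 — dominates Opt4.
Opt7: volatility 15.6≤22.7, max drawdown 19≤45, fees 87≤92, expected return 14.5≥10.4 — dominates Opt4.
Opt8: volatility 8.5≤22.7, max drawdown 34≤45, fees 18≤92, expected return 15.5≥10.4 — dominates Opt4.
Others (Opt1, Opt2, Opt3, Opt6, Opt9) are each worse than Opt4 on at least one objective.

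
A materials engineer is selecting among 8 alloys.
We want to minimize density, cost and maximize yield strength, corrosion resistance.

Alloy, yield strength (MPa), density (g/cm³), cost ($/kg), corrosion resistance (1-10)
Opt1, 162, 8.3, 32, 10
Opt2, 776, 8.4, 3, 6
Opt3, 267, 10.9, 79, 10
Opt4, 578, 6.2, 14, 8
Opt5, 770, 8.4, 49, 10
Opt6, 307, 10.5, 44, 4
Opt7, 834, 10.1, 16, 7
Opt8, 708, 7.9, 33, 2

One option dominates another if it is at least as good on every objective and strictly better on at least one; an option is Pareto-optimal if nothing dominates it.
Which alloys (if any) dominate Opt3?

Opt5: yield strength 770≥267, density 8.4≤10.9, cost 49≤79, corrosion resistance 10≥10 — dominates Opt3.
Others (Opt1, Opt2, Opt4, Opt6, Opt7, Opt8) are each worse than Opt3 on at least one objective.

Opt5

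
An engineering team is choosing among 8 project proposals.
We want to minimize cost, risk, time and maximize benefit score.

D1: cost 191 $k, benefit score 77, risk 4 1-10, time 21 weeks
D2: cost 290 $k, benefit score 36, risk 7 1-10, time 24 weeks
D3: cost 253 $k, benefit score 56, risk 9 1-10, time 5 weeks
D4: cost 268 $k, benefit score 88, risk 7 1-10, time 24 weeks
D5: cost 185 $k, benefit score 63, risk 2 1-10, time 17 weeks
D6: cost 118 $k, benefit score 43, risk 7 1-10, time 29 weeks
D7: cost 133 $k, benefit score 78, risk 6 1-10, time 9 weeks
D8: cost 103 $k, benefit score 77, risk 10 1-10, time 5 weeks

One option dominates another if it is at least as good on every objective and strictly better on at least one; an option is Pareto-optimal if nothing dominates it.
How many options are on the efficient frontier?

D1: not dominated.
D2: dominated by D1 (cost 191≤290, benefit score 77≥36, risk 4≤7, time 21≤24).
D3: not dominated.
D4: not dominated (best benefit score).
D5: not dominated (best risk).
D6: not dominated.
D7: not dominated.
D8: not dominated (best cost).
Pareto-optimal: D1, D3, D4, D5, D6, D7, D8 → 7.

7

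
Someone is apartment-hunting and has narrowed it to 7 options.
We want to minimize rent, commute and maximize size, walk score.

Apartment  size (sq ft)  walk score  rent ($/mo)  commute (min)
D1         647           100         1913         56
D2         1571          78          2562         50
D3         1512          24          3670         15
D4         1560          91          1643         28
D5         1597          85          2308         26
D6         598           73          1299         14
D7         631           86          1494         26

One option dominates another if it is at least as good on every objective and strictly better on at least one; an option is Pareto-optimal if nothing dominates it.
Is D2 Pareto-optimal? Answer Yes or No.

D5 vs D2: size 1597≥1571, walk score 85≥78, rent 2308≤2562, commute 26≤50 — D5 is at least as good on every objective and strictly better on at least one, so D5 dominates D2.

No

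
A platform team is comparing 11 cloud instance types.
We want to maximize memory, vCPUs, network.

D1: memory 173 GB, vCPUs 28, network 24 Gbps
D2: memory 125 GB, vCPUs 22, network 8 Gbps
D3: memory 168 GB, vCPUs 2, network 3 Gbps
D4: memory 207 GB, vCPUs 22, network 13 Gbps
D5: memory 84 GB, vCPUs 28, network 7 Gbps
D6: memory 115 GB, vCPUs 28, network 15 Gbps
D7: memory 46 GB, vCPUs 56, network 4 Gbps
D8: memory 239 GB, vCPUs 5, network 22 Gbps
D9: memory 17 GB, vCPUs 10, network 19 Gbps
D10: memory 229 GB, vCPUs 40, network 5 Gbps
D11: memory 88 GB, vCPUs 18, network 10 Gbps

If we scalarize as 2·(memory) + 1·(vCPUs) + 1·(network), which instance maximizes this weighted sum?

D1: 2·173 + 1·28 + 1·24 = 398
D2: 2·125 + 1·22 + 1·8 = 280
D3: 2·168 + 1·2 + 1·3 = 341
D4: 2·207 + 1·22 + 1·13 = 449
D5: 2·84 + 1·28 + 1·7 = 203
D6: 2·115 + 1·28 + 1·15 = 273
D7: 2·46 + 1·56 + 1·4 = 152
D8: 2·239 + 1·5 + 1·22 = 505
D9: 2·17 + 1·10 + 1·19 = 63
D10: 2·229 + 1·40 + 1·5 = 503
D11: 2·88 + 1·18 + 1·10 = 204
Highest: D8 at 505.

D8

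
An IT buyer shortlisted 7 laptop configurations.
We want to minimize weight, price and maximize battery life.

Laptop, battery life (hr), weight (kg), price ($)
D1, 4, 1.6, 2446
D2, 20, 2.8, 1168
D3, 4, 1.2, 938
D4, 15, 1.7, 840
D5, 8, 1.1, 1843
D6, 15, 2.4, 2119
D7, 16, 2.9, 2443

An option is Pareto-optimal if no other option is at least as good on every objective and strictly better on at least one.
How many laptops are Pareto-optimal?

4

D1: dominated by D3 (battery life 4≥4, weight 1.2≤1.6, price 938≤2446).
D2: not dominated (best battery life).
D3: not dominated.
D4: not dominated (best price).
D5: not dominated (best weight).
D6: dominated by D4 (battery life 15≥15, weight 1.7≤2.4, price 840≤2119).
D7: dominated by D2 (battery life 20≥16, weight 2.8≤2.9, price 1168≤2443).
Pareto-optimal: D2, D3, D4, D5 → 4.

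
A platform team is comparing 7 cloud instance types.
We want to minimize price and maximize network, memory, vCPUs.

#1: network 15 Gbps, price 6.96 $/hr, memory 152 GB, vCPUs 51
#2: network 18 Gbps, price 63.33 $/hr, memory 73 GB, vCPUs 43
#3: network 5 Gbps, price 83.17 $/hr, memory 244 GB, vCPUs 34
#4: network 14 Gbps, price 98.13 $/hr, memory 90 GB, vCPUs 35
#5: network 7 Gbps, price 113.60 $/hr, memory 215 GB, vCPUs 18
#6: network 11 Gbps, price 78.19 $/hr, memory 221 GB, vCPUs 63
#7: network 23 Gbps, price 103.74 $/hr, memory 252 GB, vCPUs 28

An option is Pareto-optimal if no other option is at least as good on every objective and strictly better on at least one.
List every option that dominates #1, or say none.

none

#2: worse on price (63.33 vs 6.96).
#3: worse on network (5 vs 15).
#4: worse on network (14 vs 15).
#5: worse on network (7 vs 15).
#6: worse on network (11 vs 15).
#7: worse on price (103.74 vs 6.96).
No option dominates #1.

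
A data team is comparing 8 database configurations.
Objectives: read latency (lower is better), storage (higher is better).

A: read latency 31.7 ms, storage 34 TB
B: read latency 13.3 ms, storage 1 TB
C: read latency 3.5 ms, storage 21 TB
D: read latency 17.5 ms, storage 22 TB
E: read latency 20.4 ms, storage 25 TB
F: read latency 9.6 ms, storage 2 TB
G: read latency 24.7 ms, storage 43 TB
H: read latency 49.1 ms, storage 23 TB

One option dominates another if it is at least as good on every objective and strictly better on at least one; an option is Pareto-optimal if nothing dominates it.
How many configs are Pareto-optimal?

A: dominated by G (read latency 24.7≤31.7, storage 43≥34).
B: dominated by C (read latency 3.5≤13.3, storage 21≥1).
C: not dominated (best read latency).
D: not dominated.
E: not dominated.
F: dominated by C (read latency 3.5≤9.6, storage 21≥2).
G: not dominated (best storage).
H: dominated by A (read latency 31.7≤49.1, storage 34≥23).
Pareto-optimal: C, D, E, G → 4.

4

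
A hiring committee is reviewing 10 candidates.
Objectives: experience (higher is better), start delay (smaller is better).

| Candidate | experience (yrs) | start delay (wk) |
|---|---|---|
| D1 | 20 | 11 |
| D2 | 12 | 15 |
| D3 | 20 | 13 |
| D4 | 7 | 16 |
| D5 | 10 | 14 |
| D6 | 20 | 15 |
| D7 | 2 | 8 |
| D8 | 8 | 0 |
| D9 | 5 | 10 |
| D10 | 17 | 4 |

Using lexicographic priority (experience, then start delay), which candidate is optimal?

First maximize experience: best is 20, kept {D1, D3, D6}.
Then minimize start delay: best is 11, kept {D1}.

D1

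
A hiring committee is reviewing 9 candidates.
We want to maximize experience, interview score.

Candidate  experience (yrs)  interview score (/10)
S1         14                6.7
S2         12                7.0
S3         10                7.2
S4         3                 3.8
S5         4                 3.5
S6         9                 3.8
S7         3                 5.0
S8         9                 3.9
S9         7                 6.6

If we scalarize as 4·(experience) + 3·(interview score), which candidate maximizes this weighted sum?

S1

S1: 4·14 + 3·6.7 = 76.1
S2: 4·12 + 3·7.0 = 69.0
S3: 4·10 + 3·7.2 = 61.6
S4: 4·3 + 3·3.8 = 23.4
S5: 4·4 + 3·3.5 = 26.5
S6: 4·9 + 3·3.8 = 47.4
S7: 4·3 + 3·5.0 = 27.0
S8: 4·9 + 3·3.9 = 47.7
S9: 4·7 + 3·6.6 = 47.8
Highest: S1 at 76.1.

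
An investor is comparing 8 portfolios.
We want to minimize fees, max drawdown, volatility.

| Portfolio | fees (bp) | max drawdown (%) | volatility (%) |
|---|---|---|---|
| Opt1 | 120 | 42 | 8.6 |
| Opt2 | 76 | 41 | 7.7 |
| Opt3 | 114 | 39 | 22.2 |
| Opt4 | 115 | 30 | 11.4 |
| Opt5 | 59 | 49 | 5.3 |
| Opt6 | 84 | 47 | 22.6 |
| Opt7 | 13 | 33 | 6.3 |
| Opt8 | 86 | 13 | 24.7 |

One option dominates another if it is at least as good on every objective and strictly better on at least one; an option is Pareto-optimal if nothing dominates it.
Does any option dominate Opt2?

Opt7 vs Opt2: fees 13≤76, max drawdown 33≤41, volatility 6.3≤7.7 — Opt7 is at least as good on every objective and strictly better on at least one, so Opt7 dominates Opt2.

Yes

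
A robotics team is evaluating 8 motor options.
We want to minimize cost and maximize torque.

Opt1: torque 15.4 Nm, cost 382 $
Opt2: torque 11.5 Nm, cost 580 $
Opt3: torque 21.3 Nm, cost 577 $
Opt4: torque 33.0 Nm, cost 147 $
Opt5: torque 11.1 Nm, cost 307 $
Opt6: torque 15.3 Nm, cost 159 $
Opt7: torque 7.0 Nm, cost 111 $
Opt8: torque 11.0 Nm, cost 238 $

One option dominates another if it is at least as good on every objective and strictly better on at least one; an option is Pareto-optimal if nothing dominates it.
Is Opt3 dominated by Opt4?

Yes

Opt4 vs Opt3: torque 33.0≥21.3, cost 147≤577 — Opt4 is at least as good on every objective with at least one strict improvement.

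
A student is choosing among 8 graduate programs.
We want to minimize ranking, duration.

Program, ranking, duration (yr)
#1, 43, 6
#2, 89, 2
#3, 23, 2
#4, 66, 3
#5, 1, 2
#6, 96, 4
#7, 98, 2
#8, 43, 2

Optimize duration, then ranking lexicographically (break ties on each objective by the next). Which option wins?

#5

First minimize duration: best is 2, kept {#2, #3, #5, #7, #8}.
Then minimize ranking: best is 1, kept {#5}.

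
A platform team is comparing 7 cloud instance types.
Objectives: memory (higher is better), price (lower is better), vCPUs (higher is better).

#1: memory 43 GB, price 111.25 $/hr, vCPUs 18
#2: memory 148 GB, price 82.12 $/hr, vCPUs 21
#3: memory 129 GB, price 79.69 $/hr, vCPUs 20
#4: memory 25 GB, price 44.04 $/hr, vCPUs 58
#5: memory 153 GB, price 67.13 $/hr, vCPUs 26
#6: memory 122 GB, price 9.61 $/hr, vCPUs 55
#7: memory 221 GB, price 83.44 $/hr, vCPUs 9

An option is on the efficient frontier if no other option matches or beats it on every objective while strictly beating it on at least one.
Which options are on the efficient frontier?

#1: dominated by #2 (memory 148≥43, price 82.12≤111.25, vCPUs 21≥18).
#2: dominated by #5 (memory 153≥148, price 67.13≤82.12, vCPUs 26≥21).
#3: dominated by #5 (memory 153≥129, price 67.13≤79.69, vCPUs 26≥20).
#4: not dominated (best vCPUs).
#5: not dominated.
#6: not dominated (best price).
#7: not dominated (best memory).

#4, #5, #6, #7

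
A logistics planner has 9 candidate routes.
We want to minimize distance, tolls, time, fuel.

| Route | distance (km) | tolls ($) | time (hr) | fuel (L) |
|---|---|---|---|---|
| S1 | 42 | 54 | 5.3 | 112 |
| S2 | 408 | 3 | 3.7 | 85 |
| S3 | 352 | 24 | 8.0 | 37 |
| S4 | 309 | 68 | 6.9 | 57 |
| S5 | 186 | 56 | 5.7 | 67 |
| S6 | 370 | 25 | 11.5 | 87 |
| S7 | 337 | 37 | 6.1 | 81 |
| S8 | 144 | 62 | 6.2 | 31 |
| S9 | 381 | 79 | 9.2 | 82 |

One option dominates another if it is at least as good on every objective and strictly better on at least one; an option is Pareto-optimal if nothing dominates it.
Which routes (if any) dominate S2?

S1: worse on tolls (54 vs 3).
S3: worse on tolls (24 vs 3).
S4: worse on tolls (68 vs 3).
S5: worse on tolls (56 vs 3).
S6: worse on tolls (25 vs 3).
S7: worse on tolls (37 vs 3).
S8: worse on tolls (62 vs 3).
S9: worse on tolls (79 vs 3).
No option dominates S2.

none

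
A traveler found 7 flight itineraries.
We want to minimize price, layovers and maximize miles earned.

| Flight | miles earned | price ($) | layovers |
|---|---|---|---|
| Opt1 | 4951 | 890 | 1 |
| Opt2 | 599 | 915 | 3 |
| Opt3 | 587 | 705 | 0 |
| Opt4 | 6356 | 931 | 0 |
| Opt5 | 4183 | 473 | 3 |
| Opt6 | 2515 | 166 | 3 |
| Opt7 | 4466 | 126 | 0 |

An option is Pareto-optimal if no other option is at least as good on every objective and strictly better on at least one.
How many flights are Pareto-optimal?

Opt1: not dominated.
Opt2: dominated by Opt1 (miles earned 4951≥599, price 890≤915, layovers 1≤3).
Opt3: dominated by Opt7 (miles earned 4466≥587, price 126≤705, layovers 0≤0).
Opt4: not dominated (best miles earned).
Opt5: dominated by Opt7 (miles earned 4466≥4183, price 126≤473, layovers 0≤3).
Opt6: dominated by Opt7 (miles earned 4466≥2515, price 126≤166, layovers 0≤3).
Opt7: not dominated (best price).
Pareto-optimal: Opt1, Opt4, Opt7 → 3.

3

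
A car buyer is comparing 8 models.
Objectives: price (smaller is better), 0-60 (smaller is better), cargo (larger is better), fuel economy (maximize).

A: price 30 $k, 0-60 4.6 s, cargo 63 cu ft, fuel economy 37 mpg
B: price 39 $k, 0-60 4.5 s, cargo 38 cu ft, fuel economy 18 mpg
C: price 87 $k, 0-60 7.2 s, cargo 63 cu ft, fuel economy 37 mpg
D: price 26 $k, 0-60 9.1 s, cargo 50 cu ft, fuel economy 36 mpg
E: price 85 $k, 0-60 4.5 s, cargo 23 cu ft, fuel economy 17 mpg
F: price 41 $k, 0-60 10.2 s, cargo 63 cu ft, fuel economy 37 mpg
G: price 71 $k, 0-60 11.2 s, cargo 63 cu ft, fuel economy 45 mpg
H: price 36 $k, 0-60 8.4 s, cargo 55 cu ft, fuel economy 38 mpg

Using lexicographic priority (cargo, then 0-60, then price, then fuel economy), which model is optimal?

A

First maximize cargo: best is 63, kept {A, C, F, G}.
Then minimize 0-60: best is 4.6, kept {A}.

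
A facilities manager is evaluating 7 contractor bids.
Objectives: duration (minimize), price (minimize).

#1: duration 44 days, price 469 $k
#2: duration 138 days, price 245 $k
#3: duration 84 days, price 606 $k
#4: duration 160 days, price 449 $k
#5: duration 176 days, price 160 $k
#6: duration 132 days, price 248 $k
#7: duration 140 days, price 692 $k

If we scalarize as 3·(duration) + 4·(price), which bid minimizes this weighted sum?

#1: 3·44 + 4·469 = 2008
#2: 3·138 + 4·245 = 1394
#3: 3·84 + 4·606 = 2676
#4: 3·160 + 4·449 = 2276
#5: 3·176 + 4·160 = 1168
#6: 3·132 + 4·248 = 1388
#7: 3·140 + 4·692 = 3188
Lowest: #5 at 1168.

#5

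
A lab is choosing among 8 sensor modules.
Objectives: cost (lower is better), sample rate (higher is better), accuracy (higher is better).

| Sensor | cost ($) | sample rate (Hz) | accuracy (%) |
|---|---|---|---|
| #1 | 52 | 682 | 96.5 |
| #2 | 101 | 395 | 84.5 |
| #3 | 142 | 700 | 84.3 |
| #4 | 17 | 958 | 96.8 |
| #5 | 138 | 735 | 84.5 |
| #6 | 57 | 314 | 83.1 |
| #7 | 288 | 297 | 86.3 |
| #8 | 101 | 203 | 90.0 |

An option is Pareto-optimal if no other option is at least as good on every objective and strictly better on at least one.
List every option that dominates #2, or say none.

#1: cost 52≤101, sample rate 682≥395, accuracy 96.5≥84.5 — dominates #2.
#4: cost 17≤101, sample rate 958≥395, accuracy 96.8≥84.5 — dominates #2.
Others (#3, #5, #6, #7, #8) are each worse than #2 on at least one objective.

#1, #4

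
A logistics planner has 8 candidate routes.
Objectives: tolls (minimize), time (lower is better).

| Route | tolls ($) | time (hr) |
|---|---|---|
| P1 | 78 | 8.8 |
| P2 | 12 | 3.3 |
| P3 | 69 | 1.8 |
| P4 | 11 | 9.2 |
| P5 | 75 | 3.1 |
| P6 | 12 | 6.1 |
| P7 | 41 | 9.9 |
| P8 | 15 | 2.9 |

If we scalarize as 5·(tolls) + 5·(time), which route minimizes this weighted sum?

P1: 5·78 + 5·8.8 = 434.0
P2: 5·12 + 5·3.3 = 76.5
P3: 5·69 + 5·1.8 = 354.0
P4: 5·11 + 5·9.2 = 101.0
P5: 5·75 + 5·3.1 = 390.5
P6: 5·12 + 5·6.1 = 90.5
P7: 5·41 + 5·9.9 = 254.5
P8: 5·15 + 5·2.9 = 89.5
Lowest: P2 at 76.5.

P2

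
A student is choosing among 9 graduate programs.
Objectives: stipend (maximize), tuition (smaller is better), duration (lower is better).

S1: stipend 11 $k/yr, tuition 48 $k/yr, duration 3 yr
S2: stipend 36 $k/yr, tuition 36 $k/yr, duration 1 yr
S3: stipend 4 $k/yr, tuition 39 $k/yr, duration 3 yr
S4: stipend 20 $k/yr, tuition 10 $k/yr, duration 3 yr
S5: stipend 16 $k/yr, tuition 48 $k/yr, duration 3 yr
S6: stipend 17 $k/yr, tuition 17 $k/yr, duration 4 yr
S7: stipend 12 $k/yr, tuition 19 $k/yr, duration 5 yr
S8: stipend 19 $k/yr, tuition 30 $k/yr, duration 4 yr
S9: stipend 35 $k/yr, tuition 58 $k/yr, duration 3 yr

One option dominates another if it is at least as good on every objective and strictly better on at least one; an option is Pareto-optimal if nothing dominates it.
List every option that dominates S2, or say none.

none

S1: worse on stipend (11 vs 36).
S3: worse on stipend (4 vs 36).
S4: worse on stipend (20 vs 36).
S5: worse on stipend (16 vs 36).
S6: worse on stipend (17 vs 36).
S7: worse on stipend (12 vs 36).
S8: worse on stipend (19 vs 36).
S9: worse on stipend (35 vs 36).
No option dominates S2.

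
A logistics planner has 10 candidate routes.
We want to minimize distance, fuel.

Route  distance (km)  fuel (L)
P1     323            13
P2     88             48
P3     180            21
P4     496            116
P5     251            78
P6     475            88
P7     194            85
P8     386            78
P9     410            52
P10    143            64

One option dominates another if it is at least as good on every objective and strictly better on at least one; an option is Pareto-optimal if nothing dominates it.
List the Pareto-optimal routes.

P1, P2, P3

P1: not dominated (best fuel).
P2: not dominated (best distance).
P3: not dominated.
P4: dominated by P1 (distance 323≤496, fuel 13≤116).
P5: dominated by P2 (distance 88≤251, fuel 48≤78).
P6: dominated by P1 (distance 323≤475, fuel 13≤88).
P7: dominated by P2 (distance 88≤194, fuel 48≤85).
P8: dominated by P1 (distance 323≤386, fuel 13≤78).
P9: dominated by P1 (distance 323≤410, fuel 13≤52).
P10: dominated by P2 (distance 88≤143, fuel 48≤64).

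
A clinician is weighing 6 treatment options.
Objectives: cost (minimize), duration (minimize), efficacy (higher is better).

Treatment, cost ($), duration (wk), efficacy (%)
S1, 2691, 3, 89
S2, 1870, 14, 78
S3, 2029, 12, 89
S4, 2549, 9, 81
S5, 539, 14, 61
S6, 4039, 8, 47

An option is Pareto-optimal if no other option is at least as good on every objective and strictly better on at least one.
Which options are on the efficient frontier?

S1, S2, S3, S4, S5

S1: not dominated (best duration).
S2: not dominated.
S3: not dominated.
S4: not dominated.
S5: not dominated (best cost).
S6: dominated by S1 (cost 2691≤4039, duration 3≤8, efficacy 89≥47).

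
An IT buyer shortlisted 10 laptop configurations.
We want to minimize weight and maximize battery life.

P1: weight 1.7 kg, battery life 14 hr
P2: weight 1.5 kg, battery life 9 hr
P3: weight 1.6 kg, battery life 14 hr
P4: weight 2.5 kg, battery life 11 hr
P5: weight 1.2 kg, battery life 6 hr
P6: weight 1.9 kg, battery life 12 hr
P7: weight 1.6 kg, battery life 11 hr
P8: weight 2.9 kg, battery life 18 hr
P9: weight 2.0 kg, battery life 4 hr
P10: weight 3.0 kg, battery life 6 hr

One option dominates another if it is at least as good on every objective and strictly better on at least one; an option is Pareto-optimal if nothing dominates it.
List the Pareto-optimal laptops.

P1: dominated by P3 (weight 1.6≤1.7, battery life 14≥14).
P2: not dominated.
P3: not dominated.
P4: dominated by P1 (weight 1.7≤2.5, battery life 14≥11).
P5: not dominated (best weight).
P6: dominated by P1 (weight 1.7≤1.9, battery life 14≥12).
P7: dominated by P3 (weight 1.6≤1.6, battery life 14≥11).
P8: not dominated (best battery life).
P9: dominated by P1 (weight 1.7≤2.0, battery life 14≥4).
P10: dominated by P1 (weight 1.7≤3.0, battery life 14≥6).

P2, P3, P5, P8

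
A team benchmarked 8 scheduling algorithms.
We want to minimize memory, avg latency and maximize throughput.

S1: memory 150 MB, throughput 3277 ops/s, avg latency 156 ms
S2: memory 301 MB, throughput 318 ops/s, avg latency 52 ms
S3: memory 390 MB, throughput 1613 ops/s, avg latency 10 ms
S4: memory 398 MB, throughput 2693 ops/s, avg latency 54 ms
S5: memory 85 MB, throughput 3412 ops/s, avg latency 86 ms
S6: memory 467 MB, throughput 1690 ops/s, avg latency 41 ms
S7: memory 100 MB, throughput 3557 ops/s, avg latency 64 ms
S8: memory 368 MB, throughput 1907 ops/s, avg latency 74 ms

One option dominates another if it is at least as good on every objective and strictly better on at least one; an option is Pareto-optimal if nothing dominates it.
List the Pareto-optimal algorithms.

S2, S3, S4, S5, S6, S7

S1: dominated by S5 (memory 85≤150, throughput 3412≥3277, avg latency 86≤156).
S2: not dominated.
S3: not dominated (best avg latency).
S4: not dominated.
S5: not dominated (best memory).
S6: not dominated.
S7: not dominated (best throughput).
S8: dominated by S7 (memory 100≤368, throughput 3557≥1907, avg latency 64≤74).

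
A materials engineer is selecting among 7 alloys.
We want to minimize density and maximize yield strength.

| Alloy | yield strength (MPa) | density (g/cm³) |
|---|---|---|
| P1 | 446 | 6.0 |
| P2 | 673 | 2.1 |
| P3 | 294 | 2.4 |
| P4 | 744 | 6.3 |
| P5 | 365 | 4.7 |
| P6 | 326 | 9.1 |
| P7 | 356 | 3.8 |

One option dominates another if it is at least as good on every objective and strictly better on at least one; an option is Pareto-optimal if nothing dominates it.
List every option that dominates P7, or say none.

P2: yield strength 673≥356, density 2.1≤3.8 — dominates P7.
Others (P1, P3, P4, P5, P6) are each worse than P7 on at least one objective.

P2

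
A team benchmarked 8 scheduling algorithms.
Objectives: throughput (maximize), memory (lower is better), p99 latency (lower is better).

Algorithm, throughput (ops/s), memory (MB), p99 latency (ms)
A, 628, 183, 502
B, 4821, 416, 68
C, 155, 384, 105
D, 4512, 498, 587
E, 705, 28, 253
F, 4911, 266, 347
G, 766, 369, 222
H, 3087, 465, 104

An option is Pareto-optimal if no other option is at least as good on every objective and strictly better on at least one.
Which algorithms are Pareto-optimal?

A: dominated by E (throughput 705≥628, memory 28≤183, p99 latency 253≤502).
B: not dominated (best p99 latency).
C: not dominated.
D: dominated by B (throughput 4821≥4512, memory 416≤498, p99 latency 68≤587).
E: not dominated (best memory).
F: not dominated (best throughput).
G: not dominated.
H: dominated by B (throughput 4821≥3087, memory 416≤465, p99 latency 68≤104).

B, C, E, F, G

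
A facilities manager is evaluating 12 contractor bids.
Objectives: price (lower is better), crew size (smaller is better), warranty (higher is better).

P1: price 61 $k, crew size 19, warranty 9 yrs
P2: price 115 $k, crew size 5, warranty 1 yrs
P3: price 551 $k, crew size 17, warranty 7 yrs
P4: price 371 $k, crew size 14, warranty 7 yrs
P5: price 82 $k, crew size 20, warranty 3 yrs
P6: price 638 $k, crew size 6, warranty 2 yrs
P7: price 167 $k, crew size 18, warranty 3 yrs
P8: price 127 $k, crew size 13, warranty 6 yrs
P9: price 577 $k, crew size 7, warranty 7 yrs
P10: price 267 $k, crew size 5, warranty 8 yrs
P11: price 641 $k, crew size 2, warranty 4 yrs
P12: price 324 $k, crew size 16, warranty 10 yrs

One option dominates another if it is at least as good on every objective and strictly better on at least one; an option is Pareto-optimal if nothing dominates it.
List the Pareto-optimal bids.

P1: not dominated (best price).
P2: not dominated.
P3: dominated by P4 (price 371≤551, crew size 14≤17, warranty 7≥7).
P4: dominated by P10 (price 267≤371, crew size 5≤14, warranty 8≥7).
P5: dominated by P1 (price 61≤82, crew size 19≤20, warranty 9≥3).
P6: dominated by P10 (price 267≤638, crew size 5≤6, warranty 8≥2).
P7: dominated by P8 (price 127≤167, crew size 13≤18, warranty 6≥3).
P8: not dominated.
P9: dominated by P10 (price 267≤577, crew size 5≤7, warranty 8≥7).
P10: not dominated.
P11: not dominated (best crew size).
P12: not dominated (best warranty).

P1, P2, P8, P10, P11, P12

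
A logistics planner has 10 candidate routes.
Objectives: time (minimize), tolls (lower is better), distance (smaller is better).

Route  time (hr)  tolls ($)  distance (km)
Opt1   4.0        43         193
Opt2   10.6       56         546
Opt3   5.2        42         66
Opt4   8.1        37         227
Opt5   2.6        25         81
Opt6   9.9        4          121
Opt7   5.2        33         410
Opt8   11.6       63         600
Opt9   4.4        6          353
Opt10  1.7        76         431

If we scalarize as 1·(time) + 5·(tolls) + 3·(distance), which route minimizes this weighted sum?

Opt5

Opt1: 1·4.0 + 5·43 + 3·193 = 798.0
Opt2: 1·10.6 + 5·56 + 3·546 = 1928.6
Opt3: 1·5.2 + 5·42 + 3·66 = 413.2
Opt4: 1·8.1 + 5·37 + 3·227 = 874.1
Opt5: 1·2.6 + 5·25 + 3·81 = 370.6
Opt6: 1·9.9 + 5·4 + 3·121 = 392.9
Opt7: 1·5.2 + 5·33 + 3·410 = 1400.2
Opt8: 1·11.6 + 5·63 + 3·600 = 2126.6
Opt9: 1·4.4 + 5·6 + 3·353 = 1093.4
Opt10: 1·1.7 + 5·76 + 3·431 = 1674.7
Lowest: Opt5 at 370.6.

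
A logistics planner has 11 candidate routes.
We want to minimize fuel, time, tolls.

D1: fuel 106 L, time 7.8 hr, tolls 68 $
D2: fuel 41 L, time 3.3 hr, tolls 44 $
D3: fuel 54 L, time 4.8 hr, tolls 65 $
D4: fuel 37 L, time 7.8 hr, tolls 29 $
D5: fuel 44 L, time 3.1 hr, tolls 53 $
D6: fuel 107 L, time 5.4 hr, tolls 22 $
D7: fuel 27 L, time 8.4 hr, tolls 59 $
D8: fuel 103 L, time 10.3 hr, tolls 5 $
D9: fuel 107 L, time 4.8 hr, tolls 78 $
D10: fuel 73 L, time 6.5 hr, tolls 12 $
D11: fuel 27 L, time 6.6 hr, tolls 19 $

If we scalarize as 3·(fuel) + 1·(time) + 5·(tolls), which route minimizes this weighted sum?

D1: 3·106 + 1·7.8 + 5·68 = 665.8
D2: 3·41 + 1·3.3 + 5·44 = 346.3
D3: 3·54 + 1·4.8 + 5·65 = 491.8
D4: 3·37 + 1·7.8 + 5·29 = 263.8
D5: 3·44 + 1·3.1 + 5·53 = 400.1
D6: 3·107 + 1·5.4 + 5·22 = 436.4
D7: 3·27 + 1·8.4 + 5·59 = 384.4
D8: 3·103 + 1·10.3 + 5·5 = 344.3
D9: 3·107 + 1·4.8 + 5·78 = 715.8
D10: 3·73 + 1·6.5 + 5·12 = 285.5
D11: 3·27 + 1·6.6 + 5·19 = 182.6
Lowest: D11 at 182.6.

D11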